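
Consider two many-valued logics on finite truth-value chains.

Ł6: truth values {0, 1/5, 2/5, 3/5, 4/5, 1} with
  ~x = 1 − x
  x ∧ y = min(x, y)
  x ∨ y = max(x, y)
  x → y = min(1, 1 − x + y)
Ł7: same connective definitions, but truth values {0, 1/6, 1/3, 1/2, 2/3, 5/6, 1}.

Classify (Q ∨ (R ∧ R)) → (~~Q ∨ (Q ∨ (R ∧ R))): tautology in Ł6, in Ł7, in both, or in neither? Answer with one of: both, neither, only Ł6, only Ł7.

In Ł6: every assignment gives 1 — tautology.
In Ł7: every assignment gives 1 — tautology.

both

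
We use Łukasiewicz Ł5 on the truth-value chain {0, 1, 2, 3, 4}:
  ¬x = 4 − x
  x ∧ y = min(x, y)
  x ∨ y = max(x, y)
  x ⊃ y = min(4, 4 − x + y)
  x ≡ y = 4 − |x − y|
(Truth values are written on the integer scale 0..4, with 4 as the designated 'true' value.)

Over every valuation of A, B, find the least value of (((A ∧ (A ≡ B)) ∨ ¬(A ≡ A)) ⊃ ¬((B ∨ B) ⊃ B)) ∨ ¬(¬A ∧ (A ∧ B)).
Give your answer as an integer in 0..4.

2

Take A = 2, B = 2:
A ≡ B = 2 ≡ 2 = 4
A ∧ (A ≡ B) = 2 ∧ 4 = 2
A ≡ A = 2 ≡ 2 = 4
¬(A ≡ A) = ¬4 = 0
(A ∧ (A ≡ B)) ∨ ¬(A ≡ A) = 2 ∨ 0 = 2
B ∨ B = 2 ∨ 2 = 2
(B ∨ B) ⊃ B = 2 ⊃ 2 = 4
¬((B ∨ B) ⊃ B) = ¬4 = 0
((A ∧ (A ≡ B)) ∨ ¬(A ≡ A)) ⊃ ¬((B ∨ B) ⊃ B) = 2 ⊃ 0 = 2
¬A = ¬2 = 2
A ∧ B = 2 ∧ 2 = 2
¬A ∧ (A ∧ B) = 2 ∧ 2 = 2
¬(¬A ∧ (A ∧ B)) = ¬2 = 2
(((A ∧ (A ≡ B)) ∨ ¬(A ≡ A)) ⊃ ¬((B ∨ B) ⊃ B)) ∨ ¬(¬A ∧ (A ∧ B)) = 2 ∨ 2 = 2
No assignment yields a value below 2, so this is the minimum.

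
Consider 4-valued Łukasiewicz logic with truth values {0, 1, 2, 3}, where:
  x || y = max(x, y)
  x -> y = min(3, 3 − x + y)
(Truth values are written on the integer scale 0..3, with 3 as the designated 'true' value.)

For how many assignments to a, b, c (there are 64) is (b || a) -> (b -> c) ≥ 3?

value 3: 46 assignments (counts)
value 2: 9 assignments
value 1: 5 assignments
value 0: 4 assignments
So 46 of the 64 assignments meet the threshold.

46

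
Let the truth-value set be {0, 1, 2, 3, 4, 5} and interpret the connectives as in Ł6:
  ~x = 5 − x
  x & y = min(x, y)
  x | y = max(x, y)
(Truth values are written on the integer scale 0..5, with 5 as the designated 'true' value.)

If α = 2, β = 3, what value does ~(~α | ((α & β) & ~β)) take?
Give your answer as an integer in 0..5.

2

~α = ~2 = 3
α & β = 2 & 3 = 2
~β = ~3 = 2
(α & β) & ~β = 2 & 2 = 2
~α | ((α & β) & ~β) = 3 | 2 = 3
~(~α | ((α & β) & ~β)) = ~3 = 2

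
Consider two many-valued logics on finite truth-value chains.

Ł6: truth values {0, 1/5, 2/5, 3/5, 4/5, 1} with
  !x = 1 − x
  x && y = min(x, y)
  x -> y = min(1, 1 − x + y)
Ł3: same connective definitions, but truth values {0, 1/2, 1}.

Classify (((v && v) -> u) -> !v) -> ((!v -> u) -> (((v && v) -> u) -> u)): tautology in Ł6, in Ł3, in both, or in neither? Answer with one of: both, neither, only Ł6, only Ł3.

both

In Ł6: every assignment gives 1 — tautology.
In Ł3: every assignment gives 1 — tautology.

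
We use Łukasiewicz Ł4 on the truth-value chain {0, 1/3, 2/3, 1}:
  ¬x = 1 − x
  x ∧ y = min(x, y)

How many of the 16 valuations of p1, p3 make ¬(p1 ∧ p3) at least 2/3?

p1 = 0, p3 = 0 ↦ 1  ≥
p1 = 0, p3 = 1/3 ↦ 1  ≥
p1 = 0, p3 = 2/3 ↦ 1  ≥
p1 = 0, p3 = 1 ↦ 1  ≥
p1 = 1/3, p3 = 0 ↦ 1  ≥
p1 = 1/3, p3 = 1/3 ↦ 2/3  ≥
p1 = 1/3, p3 = 2/3 ↦ 2/3  ≥
p1 = 1/3, p3 = 1 ↦ 2/3  ≥
p1 = 2/3, p3 = 0 ↦ 1  ≥
p1 = 2/3, p3 = 1/3 ↦ 2/3  ≥
p1 = 2/3, p3 = 2/3 ↦ 1/3  <
p1 = 2/3, p3 = 1 ↦ 1/3  <
p1 = 1, p3 = 0 ↦ 1  ≥
p1 = 1, p3 = 1/3 ↦ 2/3  ≥
p1 = 1, p3 = 2/3 ↦ 1/3  <
p1 = 1, p3 = 1 ↦ 0  <
So 12 of the 16 assignments meet the threshold.

12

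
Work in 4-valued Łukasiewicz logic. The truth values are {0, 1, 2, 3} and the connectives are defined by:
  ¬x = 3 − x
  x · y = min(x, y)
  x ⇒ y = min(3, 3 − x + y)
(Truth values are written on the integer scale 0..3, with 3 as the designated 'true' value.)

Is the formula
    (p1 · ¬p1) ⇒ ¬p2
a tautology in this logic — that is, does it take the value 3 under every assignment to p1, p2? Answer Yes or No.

Counterexample: take p1 = 1, p2 = 3.
¬p1 = ¬1 = 2
p1 · ¬p1 = 1 · 2 = 1
¬p2 = ¬3 = 0
(p1 · ¬p1) ⇒ ¬p2 = 1 ⇒ 0 = 2
This gives 2 ≠ 3.

No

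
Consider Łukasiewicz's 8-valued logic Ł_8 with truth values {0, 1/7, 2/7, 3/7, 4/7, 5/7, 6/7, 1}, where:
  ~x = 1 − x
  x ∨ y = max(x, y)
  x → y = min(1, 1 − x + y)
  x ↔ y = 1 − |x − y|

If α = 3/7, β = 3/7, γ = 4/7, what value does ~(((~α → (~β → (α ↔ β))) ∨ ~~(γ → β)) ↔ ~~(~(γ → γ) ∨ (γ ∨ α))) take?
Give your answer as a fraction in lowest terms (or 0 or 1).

~α = ~3/7 = 4/7
~β = ~3/7 = 4/7
α ↔ β = 3/7 ↔ 3/7 = 1
~β → (α ↔ β) = 4/7 → 1 = 1
~α → (~β → (α ↔ β)) = 4/7 → 1 = 1
γ → β = 4/7 → 3/7 = 6/7
~(γ → β) = ~6/7 = 1/7
~~(γ → β) = ~1/7 = 6/7
(~α → (~β → (α ↔ β))) ∨ ~~(γ → β) = 1 ∨ 6/7 = 1
γ → γ = 4/7 → 4/7 = 1
~(γ → γ) = ~1 = 0
γ ∨ α = 4/7 ∨ 3/7 = 4/7
~(γ → γ) ∨ (γ ∨ α) = 0 ∨ 4/7 = 4/7
~(~(γ → γ) ∨ (γ ∨ α)) = ~4/7 = 3/7
~~(~(γ → γ) ∨ (γ ∨ α)) = ~3/7 = 4/7
((~α → (~β → (α ↔ β))) ∨ ~~(γ → β)) ↔ ~~(~(γ → γ) ∨ (γ ∨ α)) = 1 ↔ 4/7 = 4/7
~(((~α → (~β → (α ↔ β))) ∨ ~~(γ → β)) ↔ ~~(~(γ → γ) ∨ (γ ∨ α))) = ~4/7 = 3/7

3/7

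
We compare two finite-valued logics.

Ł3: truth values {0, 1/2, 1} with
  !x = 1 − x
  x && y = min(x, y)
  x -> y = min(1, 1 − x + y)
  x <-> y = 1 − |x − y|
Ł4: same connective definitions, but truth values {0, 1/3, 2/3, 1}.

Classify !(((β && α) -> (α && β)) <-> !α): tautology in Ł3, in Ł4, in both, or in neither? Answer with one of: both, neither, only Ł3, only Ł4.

neither

In Ł3: at α = 0, β = 0 the value is 0 — not a tautology.
In Ł4: at α = 0, β = 0 the value is 0 — not a tautology.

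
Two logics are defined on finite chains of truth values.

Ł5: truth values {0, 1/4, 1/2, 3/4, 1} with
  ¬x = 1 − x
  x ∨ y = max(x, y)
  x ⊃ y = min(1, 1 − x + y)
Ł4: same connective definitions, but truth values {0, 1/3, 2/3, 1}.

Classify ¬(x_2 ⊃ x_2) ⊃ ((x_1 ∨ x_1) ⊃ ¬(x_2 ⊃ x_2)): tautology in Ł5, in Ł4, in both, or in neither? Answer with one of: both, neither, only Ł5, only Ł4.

In Ł5: every assignment gives 1 — tautology.
In Ł4: every assignment gives 1 — tautology.

both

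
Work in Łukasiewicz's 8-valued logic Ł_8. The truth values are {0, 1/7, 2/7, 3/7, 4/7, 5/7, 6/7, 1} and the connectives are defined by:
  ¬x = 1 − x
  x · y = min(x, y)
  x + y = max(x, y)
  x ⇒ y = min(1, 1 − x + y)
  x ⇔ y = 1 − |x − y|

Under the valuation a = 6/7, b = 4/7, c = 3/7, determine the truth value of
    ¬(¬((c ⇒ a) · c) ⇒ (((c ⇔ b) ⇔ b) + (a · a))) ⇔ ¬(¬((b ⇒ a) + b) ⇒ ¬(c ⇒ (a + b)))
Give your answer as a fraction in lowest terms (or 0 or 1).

1

c ⇒ a = 3/7 ⇒ 6/7 = 1
(c ⇒ a) · c = 1 · 3/7 = 3/7
¬((c ⇒ a) · c) = ¬3/7 = 4/7
c ⇔ b = 3/7 ⇔ 4/7 = 6/7
(c ⇔ b) ⇔ b = 6/7 ⇔ 4/7 = 5/7
a · a = 6/7 · 6/7 = 6/7
((c ⇔ b) ⇔ b) + (a · a) = 5/7 + 6/7 = 6/7
¬((c ⇒ a) · c) ⇒ (((c ⇔ b) ⇔ b) + (a · a)) = 4/7 ⇒ 6/7 = 1
¬(¬((c ⇒ a) · c) ⇒ (((c ⇔ b) ⇔ b) + (a · a))) = ¬1 = 0
b ⇒ a = 4/7 ⇒ 6/7 = 1
(b ⇒ a) + b = 1 + 4/7 = 1
¬((b ⇒ a) + b) = ¬1 = 0
a + b = 6/7 + 4/7 = 6/7
c ⇒ (a + b) = 3/7 ⇒ 6/7 = 1
¬(c ⇒ (a + b)) = ¬1 = 0
¬((b ⇒ a) + b) ⇒ ¬(c ⇒ (a + b)) = 0 ⇒ 0 = 1
¬(¬((b ⇒ a) + b) ⇒ ¬(c ⇒ (a + b))) = ¬1 = 0
¬(¬((c ⇒ a) · c) ⇒ (((c ⇔ b) ⇔ b) + (a · a))) ⇔ ¬(¬((b ⇒ a) + b) ⇒ ¬(c ⇒ (a + b))) = 0 ⇔ 0 = 1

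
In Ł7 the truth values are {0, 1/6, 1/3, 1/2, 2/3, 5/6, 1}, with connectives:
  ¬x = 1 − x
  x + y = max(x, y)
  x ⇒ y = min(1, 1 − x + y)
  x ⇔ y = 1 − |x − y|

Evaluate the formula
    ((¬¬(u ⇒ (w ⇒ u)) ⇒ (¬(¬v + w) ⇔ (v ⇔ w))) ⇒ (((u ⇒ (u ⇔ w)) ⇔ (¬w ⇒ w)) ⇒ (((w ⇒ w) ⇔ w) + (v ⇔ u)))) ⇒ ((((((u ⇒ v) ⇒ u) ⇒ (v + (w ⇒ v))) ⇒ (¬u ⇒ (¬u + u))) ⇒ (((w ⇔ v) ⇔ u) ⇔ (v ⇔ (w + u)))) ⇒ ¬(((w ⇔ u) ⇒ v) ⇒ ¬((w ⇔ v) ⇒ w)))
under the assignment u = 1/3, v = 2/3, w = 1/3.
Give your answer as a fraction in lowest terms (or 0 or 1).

1/3

w ⇒ u = 1/3 ⇒ 1/3 = 1
u ⇒ (w ⇒ u) = 1/3 ⇒ 1 = 1
¬(u ⇒ (w ⇒ u)) = ¬1 = 0
¬¬(u ⇒ (w ⇒ u)) = ¬0 = 1
¬v = ¬2/3 = 1/3
¬v + w = 1/3 + 1/3 = 1/3
¬(¬v + w) = ¬1/3 = 2/3
v ⇔ w = 2/3 ⇔ 1/3 = 2/3
¬(¬v + w) ⇔ (v ⇔ w) = 2/3 ⇔ 2/3 = 1
¬¬(u ⇒ (w ⇒ u)) ⇒ (¬(¬v + w) ⇔ (v ⇔ w)) = 1 ⇒ 1 = 1
u ⇔ w = 1/3 ⇔ 1/3 = 1
u ⇒ (u ⇔ w) = 1/3 ⇒ 1 = 1
¬w = ¬1/3 = 2/3
¬w ⇒ w = 2/3 ⇒ 1/3 = 2/3
(u ⇒ (u ⇔ w)) ⇔ (¬w ⇒ w) = 1 ⇔ 2/3 = 2/3
w ⇒ w = 1/3 ⇒ 1/3 = 1
(w ⇒ w) ⇔ w = 1 ⇔ 1/3 = 1/3
v ⇔ u = 2/3 ⇔ 1/3 = 2/3
((w ⇒ w) ⇔ w) + (v ⇔ u) = 1/3 + 2/3 = 2/3
((u ⇒ (u ⇔ w)) ⇔ (¬w ⇒ w)) ⇒ (((w ⇒ w) ⇔ w) + (v ⇔ u)) = 2/3 ⇒ 2/3 = 1
(¬¬(u ⇒ (w ⇒ u)) ⇒ (¬(¬v + w) ⇔ (v ⇔ w))) ⇒ (((u ⇒ (u ⇔ w)) ⇔ (¬w ⇒ w)) ⇒ (((w ⇒ w) ⇔ w) + (v ⇔ u))) = 1 ⇒ 1 = 1
u ⇒ v = 1/3 ⇒ 2/3 = 1
(u ⇒ v) ⇒ u = 1 ⇒ 1/3 = 1/3
w ⇒ v = 1/3 ⇒ 2/3 = 1
v + (w ⇒ v) = 2/3 + 1 = 1
((u ⇒ v) ⇒ u) ⇒ (v + (w ⇒ v)) = 1/3 ⇒ 1 = 1
¬u = ¬1/3 = 2/3
¬u = ¬1/3 = 2/3
¬u + u = 2/3 + 1/3 = 2/3
¬u ⇒ (¬u + u) = 2/3 ⇒ 2/3 = 1
(((u ⇒ v) ⇒ u) ⇒ (v + (w ⇒ v))) ⇒ (¬u ⇒ (¬u + u)) = 1 ⇒ 1 = 1
w ⇔ v = 1/3 ⇔ 2/3 = 2/3
(w ⇔ v) ⇔ u = 2/3 ⇔ 1/3 = 2/3
w + u = 1/3 + 1/3 = 1/3
v ⇔ (w + u) = 2/3 ⇔ 1/3 = 2/3
((w ⇔ v) ⇔ u) ⇔ (v ⇔ (w + u)) = 2/3 ⇔ 2/3 = 1
((((u ⇒ v) ⇒ u) ⇒ (v + (w ⇒ v))) ⇒ (¬u ⇒ (¬u + u))) ⇒ (((w ⇔ v) ⇔ u) ⇔ (v ⇔ (w + u))) = 1 ⇒ 1 = 1
w ⇔ u = 1/3 ⇔ 1/3 = 1
(w ⇔ u) ⇒ v = 1 ⇒ 2/3 = 2/3
w ⇔ v = 1/3 ⇔ 2/3 = 2/3
(w ⇔ v) ⇒ w = 2/3 ⇒ 1/3 = 2/3
¬((w ⇔ v) ⇒ w) = ¬2/3 = 1/3
((w ⇔ u) ⇒ v) ⇒ ¬((w ⇔ v) ⇒ w) = 2/3 ⇒ 1/3 = 2/3
¬(((w ⇔ u) ⇒ v) ⇒ ¬((w ⇔ v) ⇒ w)) = ¬2/3 = 1/3
(((((u ⇒ v) ⇒ u) ⇒ (v + (w ⇒ v))) ⇒ (¬u ⇒ (¬u + u))) ⇒ (((w ⇔ v) ⇔ u) ⇔ (v ⇔ (w + u)))) ⇒ ¬(((w ⇔ u) ⇒ v) ⇒ ¬((w ⇔ v) ⇒ w)) = 1 ⇒ 1/3 = 1/3
((¬¬(u ⇒ (w ⇒ u)) ⇒ (¬(¬v + w) ⇔ (v ⇔ w))) ⇒ (((u ⇒ (u ⇔ w)) ⇔ (¬w ⇒ w)) ⇒ (((w ⇒ w) ⇔ w) + (v ⇔ u)))) ⇒ ((((((u ⇒ v) ⇒ u) ⇒ (v + (w ⇒ v))) ⇒ (¬u ⇒ (¬u + u))) ⇒ (((w ⇔ v) ⇔ u) ⇔ (v ⇔ (w + u)))) ⇒ ¬(((w ⇔ u) ⇒ v) ⇒ ¬((w ⇔ v) ⇒ w))) = 1 ⇒ 1/3 = 1/3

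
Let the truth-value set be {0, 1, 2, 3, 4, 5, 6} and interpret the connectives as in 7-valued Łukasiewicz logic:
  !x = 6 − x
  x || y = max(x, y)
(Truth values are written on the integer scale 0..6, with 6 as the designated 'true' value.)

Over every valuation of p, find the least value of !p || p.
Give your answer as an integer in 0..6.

Take p = 3:
!p = !3 = 3
!p || p = 3 || 3 = 3
No assignment yields a value below 3, so this is the minimum.

3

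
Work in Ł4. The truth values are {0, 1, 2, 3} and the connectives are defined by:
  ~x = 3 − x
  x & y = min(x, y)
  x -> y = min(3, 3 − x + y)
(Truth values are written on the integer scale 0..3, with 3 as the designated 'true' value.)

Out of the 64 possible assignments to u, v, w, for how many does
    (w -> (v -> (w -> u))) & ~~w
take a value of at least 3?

value 3: 10 assignments (counts)
value 2: 19 assignments
value 1: 18 assignments
value 0: 17 assignments
So 10 of the 64 assignments meet the threshold.

10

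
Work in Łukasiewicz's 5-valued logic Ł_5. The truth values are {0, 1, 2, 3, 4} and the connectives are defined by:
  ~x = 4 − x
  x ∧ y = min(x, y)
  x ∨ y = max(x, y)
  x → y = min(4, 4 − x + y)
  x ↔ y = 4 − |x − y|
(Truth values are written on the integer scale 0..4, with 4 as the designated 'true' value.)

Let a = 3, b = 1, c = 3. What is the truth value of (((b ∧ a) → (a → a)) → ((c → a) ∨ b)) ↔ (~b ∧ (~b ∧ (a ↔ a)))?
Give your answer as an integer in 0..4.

b ∧ a = 1 ∧ 3 = 1
a → a = 3 → 3 = 4
(b ∧ a) → (a → a) = 1 → 4 = 4
c → a = 3 → 3 = 4
(c → a) ∨ b = 4 ∨ 1 = 4
((b ∧ a) → (a → a)) → ((c → a) ∨ b) = 4 → 4 = 4
~b = ~1 = 3
~b = ~1 = 3
a ↔ a = 3 ↔ 3 = 4
~b ∧ (a ↔ a) = 3 ∧ 4 = 3
~b ∧ (~b ∧ (a ↔ a)) = 3 ∧ 3 = 3
(((b ∧ a) → (a → a)) → ((c → a) ∨ b)) ↔ (~b ∧ (~b ∧ (a ↔ a))) = 4 ↔ 3 = 3

3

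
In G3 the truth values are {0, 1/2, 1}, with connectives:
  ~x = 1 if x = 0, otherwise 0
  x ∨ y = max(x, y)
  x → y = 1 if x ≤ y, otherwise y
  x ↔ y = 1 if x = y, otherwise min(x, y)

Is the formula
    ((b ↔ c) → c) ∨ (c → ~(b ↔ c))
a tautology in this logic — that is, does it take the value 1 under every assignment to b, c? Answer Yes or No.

No

Counterexample: take b = 1/2, c = 1/2.
b ↔ c = 1/2 ↔ 1/2 = 1
(b ↔ c) → c = 1 → 1/2 = 1/2
b ↔ c = 1/2 ↔ 1/2 = 1
~(b ↔ c) = ~1 = 0
c → ~(b ↔ c) = 1/2 → 0 = 0
((b ↔ c) → c) ∨ (c → ~(b ↔ c)) = 1/2 ∨ 0 = 1/2
This gives 1/2 ≠ 1.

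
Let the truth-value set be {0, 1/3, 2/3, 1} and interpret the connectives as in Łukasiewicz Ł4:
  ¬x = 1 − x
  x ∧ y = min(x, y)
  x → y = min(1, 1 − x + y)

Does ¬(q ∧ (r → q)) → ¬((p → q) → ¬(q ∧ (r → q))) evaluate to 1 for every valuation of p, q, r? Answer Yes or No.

Counterexample: take p = 0, q = 0, r = 0.
r → q = 0 → 0 = 1
q ∧ (r → q) = 0 ∧ 1 = 0
¬(q ∧ (r → q)) = ¬0 = 1
p → q = 0 → 0 = 1
(p → q) → ¬(q ∧ (r → q)) = 1 → 1 = 1
¬((p → q) → ¬(q ∧ (r → q))) = ¬1 = 0
¬(q ∧ (r → q)) → ¬((p → q) → ¬(q ∧ (r → q))) = 1 → 0 = 0
This gives 0 ≠ 1.

No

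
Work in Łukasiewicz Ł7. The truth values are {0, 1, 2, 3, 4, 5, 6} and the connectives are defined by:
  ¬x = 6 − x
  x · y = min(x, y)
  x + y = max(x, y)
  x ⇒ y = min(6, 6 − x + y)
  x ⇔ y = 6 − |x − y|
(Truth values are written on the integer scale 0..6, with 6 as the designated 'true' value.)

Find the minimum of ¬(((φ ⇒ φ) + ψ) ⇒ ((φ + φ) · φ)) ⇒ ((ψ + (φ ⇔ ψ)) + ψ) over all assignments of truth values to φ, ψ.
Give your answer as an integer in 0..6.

3

Take φ = 0, ψ = 3:
φ ⇒ φ = 0 ⇒ 0 = 6
(φ ⇒ φ) + ψ = 6 + 3 = 6
φ + φ = 0 + 0 = 0
(φ + φ) · φ = 0 · 0 = 0
((φ ⇒ φ) + ψ) ⇒ ((φ + φ) · φ) = 6 ⇒ 0 = 0
¬(((φ ⇒ φ) + ψ) ⇒ ((φ + φ) · φ)) = ¬0 = 6
φ ⇔ ψ = 0 ⇔ 3 = 3
ψ + (φ ⇔ ψ) = 3 + 3 = 3
(ψ + (φ ⇔ ψ)) + ψ = 3 + 3 = 3
¬(((φ ⇒ φ) + ψ) ⇒ ((φ + φ) · φ)) ⇒ ((ψ + (φ ⇔ ψ)) + ψ) = 6 ⇒ 3 = 3
No assignment yields a value below 3, so this is the minimum.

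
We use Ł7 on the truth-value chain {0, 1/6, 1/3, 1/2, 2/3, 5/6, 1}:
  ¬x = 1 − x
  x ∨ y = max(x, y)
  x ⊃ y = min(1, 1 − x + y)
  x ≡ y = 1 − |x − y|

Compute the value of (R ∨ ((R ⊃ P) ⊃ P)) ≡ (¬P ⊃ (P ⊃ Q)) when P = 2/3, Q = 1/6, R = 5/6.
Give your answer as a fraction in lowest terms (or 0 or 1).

5/6

R ⊃ P = 5/6 ⊃ 2/3 = 5/6
(R ⊃ P) ⊃ P = 5/6 ⊃ 2/3 = 5/6
R ∨ ((R ⊃ P) ⊃ P) = 5/6 ∨ 5/6 = 5/6
¬P = ¬2/3 = 1/3
P ⊃ Q = 2/3 ⊃ 1/6 = 1/2
¬P ⊃ (P ⊃ Q) = 1/3 ⊃ 1/2 = 1
(R ∨ ((R ⊃ P) ⊃ P)) ≡ (¬P ⊃ (P ⊃ Q)) = 5/6 ≡ 1 = 5/6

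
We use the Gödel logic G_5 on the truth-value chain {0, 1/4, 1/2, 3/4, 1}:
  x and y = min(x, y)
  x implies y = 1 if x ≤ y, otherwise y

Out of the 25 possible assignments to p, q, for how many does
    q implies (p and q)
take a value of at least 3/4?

value 1: 15 assignments (counts)
value 3/4: 1 assignment (counts)
value 1/2: 2 assignments
value 1/4: 3 assignments
value 0: 4 assignments
So 16 of the 25 assignments meet the threshold.

16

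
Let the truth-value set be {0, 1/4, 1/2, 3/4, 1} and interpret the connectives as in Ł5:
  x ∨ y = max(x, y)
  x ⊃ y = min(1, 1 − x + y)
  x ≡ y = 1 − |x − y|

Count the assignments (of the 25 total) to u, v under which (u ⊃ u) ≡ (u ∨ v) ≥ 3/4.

16

value 1: 9 assignments (counts)
value 3/4: 7 assignments (counts)
value 1/2: 5 assignments
value 1/4: 3 assignments
value 0: 1 assignment
So 16 of the 25 assignments meet the threshold.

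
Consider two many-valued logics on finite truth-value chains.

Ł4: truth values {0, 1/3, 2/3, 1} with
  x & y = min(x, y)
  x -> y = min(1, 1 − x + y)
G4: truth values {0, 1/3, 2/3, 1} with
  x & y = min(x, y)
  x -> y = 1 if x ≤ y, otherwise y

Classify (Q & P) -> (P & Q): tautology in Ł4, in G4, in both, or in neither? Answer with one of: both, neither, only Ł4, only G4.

In Ł4: every assignment gives 1 — tautology.
In G4: every assignment gives 1 — tautology.

both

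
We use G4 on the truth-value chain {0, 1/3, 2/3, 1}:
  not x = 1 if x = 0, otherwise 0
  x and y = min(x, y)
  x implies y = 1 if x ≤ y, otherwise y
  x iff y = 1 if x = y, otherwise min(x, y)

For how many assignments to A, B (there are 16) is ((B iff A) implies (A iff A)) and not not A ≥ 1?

12

A = 0, B = 0 ↦ 0  <
A = 0, B = 1/3 ↦ 0  <
A = 0, B = 2/3 ↦ 0  <
A = 0, B = 1 ↦ 0  <
A = 1/3, B = 0 ↦ 1  ≥
A = 1/3, B = 1/3 ↦ 1  ≥
A = 1/3, B = 2/3 ↦ 1  ≥
A = 1/3, B = 1 ↦ 1  ≥
A = 2/3, B = 0 ↦ 1  ≥
A = 2/3, B = 1/3 ↦ 1  ≥
A = 2/3, B = 2/3 ↦ 1  ≥
A = 2/3, B = 1 ↦ 1  ≥
A = 1, B = 0 ↦ 1  ≥
A = 1, B = 1/3 ↦ 1  ≥
A = 1, B = 2/3 ↦ 1  ≥
A = 1, B = 1 ↦ 1  ≥
So 12 of the 16 assignments meet the threshold.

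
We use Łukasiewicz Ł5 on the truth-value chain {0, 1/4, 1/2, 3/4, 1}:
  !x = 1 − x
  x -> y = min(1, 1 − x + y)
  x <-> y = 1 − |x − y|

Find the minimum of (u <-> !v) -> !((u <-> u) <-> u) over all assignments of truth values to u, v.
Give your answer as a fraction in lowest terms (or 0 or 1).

0

Take u = 1, v = 0:
!v = !0 = 1
u <-> !v = 1 <-> 1 = 1
u <-> u = 1 <-> 1 = 1
(u <-> u) <-> u = 1 <-> 1 = 1
!((u <-> u) <-> u) = !1 = 0
(u <-> !v) -> !((u <-> u) <-> u) = 1 -> 0 = 0
No assignment yields a value below 0, so this is the minimum.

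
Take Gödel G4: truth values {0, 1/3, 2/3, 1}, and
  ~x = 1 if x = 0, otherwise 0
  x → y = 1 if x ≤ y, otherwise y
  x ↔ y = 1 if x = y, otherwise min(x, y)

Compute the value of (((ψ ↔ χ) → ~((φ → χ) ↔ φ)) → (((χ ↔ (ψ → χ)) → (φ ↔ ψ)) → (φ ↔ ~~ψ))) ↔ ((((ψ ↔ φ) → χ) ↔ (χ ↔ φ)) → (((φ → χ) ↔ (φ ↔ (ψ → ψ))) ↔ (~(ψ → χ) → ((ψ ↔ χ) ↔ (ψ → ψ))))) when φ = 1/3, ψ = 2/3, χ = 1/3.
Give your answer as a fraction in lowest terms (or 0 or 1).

1/3

ψ ↔ χ = 2/3 ↔ 1/3 = 1/3
φ → χ = 1/3 → 1/3 = 1
(φ → χ) ↔ φ = 1 ↔ 1/3 = 1/3
~((φ → χ) ↔ φ) = ~1/3 = 0
(ψ ↔ χ) → ~((φ → χ) ↔ φ) = 1/3 → 0 = 0
ψ → χ = 2/3 → 1/3 = 1/3
χ ↔ (ψ → χ) = 1/3 ↔ 1/3 = 1
φ ↔ ψ = 1/3 ↔ 2/3 = 1/3
(χ ↔ (ψ → χ)) → (φ ↔ ψ) = 1 → 1/3 = 1/3
~ψ = ~2/3 = 0
~~ψ = ~0 = 1
φ ↔ ~~ψ = 1/3 ↔ 1 = 1/3
((χ ↔ (ψ → χ)) → (φ ↔ ψ)) → (φ ↔ ~~ψ) = 1/3 → 1/3 = 1
((ψ ↔ χ) → ~((φ → χ) ↔ φ)) → (((χ ↔ (ψ → χ)) → (φ ↔ ψ)) → (φ ↔ ~~ψ)) = 0 → 1 = 1
ψ ↔ φ = 2/3 ↔ 1/3 = 1/3
(ψ ↔ φ) → χ = 1/3 → 1/3 = 1
χ ↔ φ = 1/3 ↔ 1/3 = 1
((ψ ↔ φ) → χ) ↔ (χ ↔ φ) = 1 ↔ 1 = 1
φ → χ = 1/3 → 1/3 = 1
ψ → ψ = 2/3 → 2/3 = 1
φ ↔ (ψ → ψ) = 1/3 ↔ 1 = 1/3
(φ → χ) ↔ (φ ↔ (ψ → ψ)) = 1 ↔ 1/3 = 1/3
ψ → χ = 2/3 → 1/3 = 1/3
~(ψ → χ) = ~1/3 = 0
ψ ↔ χ = 2/3 ↔ 1/3 = 1/3
ψ → ψ = 2/3 → 2/3 = 1
(ψ ↔ χ) ↔ (ψ → ψ) = 1/3 ↔ 1 = 1/3
~(ψ → χ) → ((ψ ↔ χ) ↔ (ψ → ψ)) = 0 → 1/3 = 1
((φ → χ) ↔ (φ ↔ (ψ → ψ))) ↔ (~(ψ → χ) → ((ψ ↔ χ) ↔ (ψ → ψ))) = 1/3 ↔ 1 = 1/3
(((ψ ↔ φ) → χ) ↔ (χ ↔ φ)) → (((φ → χ) ↔ (φ ↔ (ψ → ψ))) ↔ (~(ψ → χ) → ((ψ ↔ χ) ↔ (ψ → ψ)))) = 1 → 1/3 = 1/3
(((ψ ↔ χ) → ~((φ → χ) ↔ φ)) → (((χ ↔ (ψ → χ)) → (φ ↔ ψ)) → (φ ↔ ~~ψ))) ↔ ((((ψ ↔ φ) → χ) ↔ (χ ↔ φ)) → (((φ → χ) ↔ (φ ↔ (ψ → ψ))) ↔ (~(ψ → χ) → ((ψ ↔ χ) ↔ (ψ → ψ))))) = 1 ↔ 1/3 = 1/3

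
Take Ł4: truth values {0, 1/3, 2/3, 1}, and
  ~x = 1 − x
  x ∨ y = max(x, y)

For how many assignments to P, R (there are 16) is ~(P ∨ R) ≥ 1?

P = 0, R = 0 ↦ 1  ≥
P = 0, R = 1/3 ↦ 2/3  <
P = 0, R = 2/3 ↦ 1/3  <
P = 0, R = 1 ↦ 0  <
P = 1/3, R = 0 ↦ 2/3  <
P = 1/3, R = 1/3 ↦ 2/3  <
P = 1/3, R = 2/3 ↦ 1/3  <
P = 1/3, R = 1 ↦ 0  <
P = 2/3, R = 0 ↦ 1/3  <
P = 2/3, R = 1/3 ↦ 1/3  <
P = 2/3, R = 2/3 ↦ 1/3  <
P = 2/3, R = 1 ↦ 0  <
P = 1, R = 0 ↦ 0  <
P = 1, R = 1/3 ↦ 0  <
P = 1, R = 2/3 ↦ 0  <
P = 1, R = 1 ↦ 0  <
So 1 of the 16 assignments meets the threshold.

1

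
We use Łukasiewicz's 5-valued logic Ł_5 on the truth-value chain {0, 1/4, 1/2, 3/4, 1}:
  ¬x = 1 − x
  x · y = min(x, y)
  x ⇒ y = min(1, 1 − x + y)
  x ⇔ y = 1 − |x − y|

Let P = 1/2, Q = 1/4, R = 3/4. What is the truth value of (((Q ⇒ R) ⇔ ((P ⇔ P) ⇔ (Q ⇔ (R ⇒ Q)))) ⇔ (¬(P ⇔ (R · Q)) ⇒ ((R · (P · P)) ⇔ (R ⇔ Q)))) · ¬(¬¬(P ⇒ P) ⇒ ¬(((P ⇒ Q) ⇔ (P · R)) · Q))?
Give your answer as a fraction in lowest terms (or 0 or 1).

1/4

Q ⇒ R = 1/4 ⇒ 3/4 = 1
P ⇔ P = 1/2 ⇔ 1/2 = 1
R ⇒ Q = 3/4 ⇒ 1/4 = 1/2
Q ⇔ (R ⇒ Q) = 1/4 ⇔ 1/2 = 3/4
(P ⇔ P) ⇔ (Q ⇔ (R ⇒ Q)) = 1 ⇔ 3/4 = 3/4
(Q ⇒ R) ⇔ ((P ⇔ P) ⇔ (Q ⇔ (R ⇒ Q))) = 1 ⇔ 3/4 = 3/4
R · Q = 3/4 · 1/4 = 1/4
P ⇔ (R · Q) = 1/2 ⇔ 1/4 = 3/4
¬(P ⇔ (R · Q)) = ¬3/4 = 1/4
P · P = 1/2 · 1/2 = 1/2
R · (P · P) = 3/4 · 1/2 = 1/2
R ⇔ Q = 3/4 ⇔ 1/4 = 1/2
(R · (P · P)) ⇔ (R ⇔ Q) = 1/2 ⇔ 1/2 = 1
¬(P ⇔ (R · Q)) ⇒ ((R · (P · P)) ⇔ (R ⇔ Q)) = 1/4 ⇒ 1 = 1
((Q ⇒ R) ⇔ ((P ⇔ P) ⇔ (Q ⇔ (R ⇒ Q)))) ⇔ (¬(P ⇔ (R · Q)) ⇒ ((R · (P · P)) ⇔ (R ⇔ Q))) = 3/4 ⇔ 1 = 3/4
P ⇒ P = 1/2 ⇒ 1/2 = 1
¬(P ⇒ P) = ¬1 = 0
¬¬(P ⇒ P) = ¬0 = 1
P ⇒ Q = 1/2 ⇒ 1/4 = 3/4
P · R = 1/2 · 3/4 = 1/2
(P ⇒ Q) ⇔ (P · R) = 3/4 ⇔ 1/2 = 3/4
((P ⇒ Q) ⇔ (P · R)) · Q = 3/4 · 1/4 = 1/4
¬(((P ⇒ Q) ⇔ (P · R)) · Q) = ¬1/4 = 3/4
¬¬(P ⇒ P) ⇒ ¬(((P ⇒ Q) ⇔ (P · R)) · Q) = 1 ⇒ 3/4 = 3/4
¬(¬¬(P ⇒ P) ⇒ ¬(((P ⇒ Q) ⇔ (P · R)) · Q)) = ¬3/4 = 1/4
(((Q ⇒ R) ⇔ ((P ⇔ P) ⇔ (Q ⇔ (R ⇒ Q)))) ⇔ (¬(P ⇔ (R · Q)) ⇒ ((R · (P · P)) ⇔ (R ⇔ Q)))) · ¬(¬¬(P ⇒ P) ⇒ ¬(((P ⇒ Q) ⇔ (P · R)) · Q)) = 3/4 · 1/4 = 1/4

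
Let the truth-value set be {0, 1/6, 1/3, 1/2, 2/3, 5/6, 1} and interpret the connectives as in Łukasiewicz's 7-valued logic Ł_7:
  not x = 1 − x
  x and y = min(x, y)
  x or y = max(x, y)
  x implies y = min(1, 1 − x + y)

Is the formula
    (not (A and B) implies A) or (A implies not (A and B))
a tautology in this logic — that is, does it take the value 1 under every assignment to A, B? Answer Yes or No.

At A = 2/3, B = 0, for instance:
A and B = 2/3 and 0 = 0
not (A and B) = not 0 = 1
not (A and B) implies A = 1 implies 2/3 = 2/3
A implies not (A and B) = 2/3 implies 1 = 1
(not (A and B) implies A) or (A implies not (A and B)) = 2/3 or 1 = 1
and checking the remaining 48 assignments likewise gives ≥ 1 in every case.

Yes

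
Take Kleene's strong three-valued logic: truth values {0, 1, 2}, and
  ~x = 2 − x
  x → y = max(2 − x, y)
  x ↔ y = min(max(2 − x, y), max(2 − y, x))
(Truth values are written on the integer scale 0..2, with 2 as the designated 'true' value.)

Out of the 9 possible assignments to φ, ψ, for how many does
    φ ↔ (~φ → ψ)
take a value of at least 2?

4

φ = 0, ψ = 0 ↦ 2  ≥
φ = 0, ψ = 1 ↦ 1  <
φ = 0, ψ = 2 ↦ 0  <
φ = 1, ψ = 0 ↦ 1  <
φ = 1, ψ = 1 ↦ 1  <
φ = 1, ψ = 2 ↦ 1  <
φ = 2, ψ = 0 ↦ 2  ≥
φ = 2, ψ = 1 ↦ 2  ≥
φ = 2, ψ = 2 ↦ 2  ≥
So 4 of the 9 assignments meet the threshold.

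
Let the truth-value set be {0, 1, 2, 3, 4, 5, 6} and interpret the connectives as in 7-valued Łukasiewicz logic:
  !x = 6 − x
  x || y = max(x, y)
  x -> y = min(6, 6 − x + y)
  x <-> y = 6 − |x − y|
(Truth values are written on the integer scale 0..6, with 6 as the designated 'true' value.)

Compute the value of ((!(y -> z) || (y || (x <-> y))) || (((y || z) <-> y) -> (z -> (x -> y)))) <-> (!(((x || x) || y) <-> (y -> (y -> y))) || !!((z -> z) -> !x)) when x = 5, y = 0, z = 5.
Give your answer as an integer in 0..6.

1

y -> z = 0 -> 5 = 6
!(y -> z) = !6 = 0
x <-> y = 5 <-> 0 = 1
y || (x <-> y) = 0 || 1 = 1
!(y -> z) || (y || (x <-> y)) = 0 || 1 = 1
y || z = 0 || 5 = 5
(y || z) <-> y = 5 <-> 0 = 1
x -> y = 5 -> 0 = 1
z -> (x -> y) = 5 -> 1 = 2
((y || z) <-> y) -> (z -> (x -> y)) = 1 -> 2 = 6
(!(y -> z) || (y || (x <-> y))) || (((y || z) <-> y) -> (z -> (x -> y))) = 1 || 6 = 6
x || x = 5 || 5 = 5
(x || x) || y = 5 || 0 = 5
y -> y = 0 -> 0 = 6
y -> (y -> y) = 0 -> 6 = 6
((x || x) || y) <-> (y -> (y -> y)) = 5 <-> 6 = 5
!(((x || x) || y) <-> (y -> (y -> y))) = !5 = 1
z -> z = 5 -> 5 = 6
!x = !5 = 1
(z -> z) -> !x = 6 -> 1 = 1
!((z -> z) -> !x) = !1 = 5
!!((z -> z) -> !x) = !5 = 1
!(((x || x) || y) <-> (y -> (y -> y))) || !!((z -> z) -> !x) = 1 || 1 = 1
((!(y -> z) || (y || (x <-> y))) || (((y || z) <-> y) -> (z -> (x -> y)))) <-> (!(((x || x) || y) <-> (y -> (y -> y))) || !!((z -> z) -> !x)) = 6 <-> 1 = 1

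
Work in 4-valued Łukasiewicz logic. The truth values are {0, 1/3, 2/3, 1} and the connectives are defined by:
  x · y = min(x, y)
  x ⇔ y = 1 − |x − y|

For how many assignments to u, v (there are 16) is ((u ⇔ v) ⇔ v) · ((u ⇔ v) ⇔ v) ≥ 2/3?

11

u = 0, v = 0 ↦ 0  <
u = 0, v = 1/3 ↦ 2/3  ≥
u = 0, v = 2/3 ↦ 2/3  ≥
u = 0, v = 1 ↦ 0  <
u = 1/3, v = 0 ↦ 1/3  <
u = 1/3, v = 1/3 ↦ 1/3  <
u = 1/3, v = 2/3 ↦ 1  ≥
u = 1/3, v = 1 ↦ 1/3  <
u = 2/3, v = 0 ↦ 2/3  ≥
u = 2/3, v = 1/3 ↦ 2/3  ≥
u = 2/3, v = 2/3 ↦ 2/3  ≥
u = 2/3, v = 1 ↦ 2/3  ≥
u = 1, v = 0 ↦ 1  ≥
u = 1, v = 1/3 ↦ 1  ≥
u = 1, v = 2/3 ↦ 1  ≥
u = 1, v = 1 ↦ 1  ≥
So 11 of the 16 assignments meet the threshold.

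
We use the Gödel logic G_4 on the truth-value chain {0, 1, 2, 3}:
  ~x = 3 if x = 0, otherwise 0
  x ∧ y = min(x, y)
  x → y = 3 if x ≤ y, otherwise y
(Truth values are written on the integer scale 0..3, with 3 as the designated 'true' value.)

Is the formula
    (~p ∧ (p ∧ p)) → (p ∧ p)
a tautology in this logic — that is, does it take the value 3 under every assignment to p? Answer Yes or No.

p = 0 ↦ 3
p = 1 ↦ 3
p = 2 ↦ 3
p = 3 ↦ 3
Every assignment gives a value ≥ 3.

Yes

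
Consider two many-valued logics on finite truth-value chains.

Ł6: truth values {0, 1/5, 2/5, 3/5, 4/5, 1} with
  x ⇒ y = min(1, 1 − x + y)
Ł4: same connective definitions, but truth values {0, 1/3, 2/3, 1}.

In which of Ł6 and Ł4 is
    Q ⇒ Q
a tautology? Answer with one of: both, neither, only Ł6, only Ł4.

both

In Ł6: every assignment gives 1 — tautology.
In Ł4: every assignment gives 1 — tautology.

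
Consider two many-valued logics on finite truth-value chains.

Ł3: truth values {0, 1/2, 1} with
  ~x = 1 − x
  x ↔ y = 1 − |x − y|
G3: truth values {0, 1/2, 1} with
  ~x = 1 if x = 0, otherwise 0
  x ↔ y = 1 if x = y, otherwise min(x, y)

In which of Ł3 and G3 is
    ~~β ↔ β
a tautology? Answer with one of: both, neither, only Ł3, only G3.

In Ł3: every assignment gives 1 — tautology.
In G3: at β = 1/2 the value is 1/2 — not a tautology.

only Ł3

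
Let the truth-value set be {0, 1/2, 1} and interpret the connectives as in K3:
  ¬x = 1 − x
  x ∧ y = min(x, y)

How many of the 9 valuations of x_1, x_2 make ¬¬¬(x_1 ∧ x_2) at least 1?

5

x_1 = 0, x_2 = 0 ↦ 1  ≥
x_1 = 0, x_2 = 1/2 ↦ 1  ≥
x_1 = 0, x_2 = 1 ↦ 1  ≥
x_1 = 1/2, x_2 = 0 ↦ 1  ≥
x_1 = 1/2, x_2 = 1/2 ↦ 1/2  <
x_1 = 1/2, x_2 = 1 ↦ 1/2  <
x_1 = 1, x_2 = 0 ↦ 1  ≥
x_1 = 1, x_2 = 1/2 ↦ 1/2  <
x_1 = 1, x_2 = 1 ↦ 0  <
So 5 of the 9 assignments meet the threshold.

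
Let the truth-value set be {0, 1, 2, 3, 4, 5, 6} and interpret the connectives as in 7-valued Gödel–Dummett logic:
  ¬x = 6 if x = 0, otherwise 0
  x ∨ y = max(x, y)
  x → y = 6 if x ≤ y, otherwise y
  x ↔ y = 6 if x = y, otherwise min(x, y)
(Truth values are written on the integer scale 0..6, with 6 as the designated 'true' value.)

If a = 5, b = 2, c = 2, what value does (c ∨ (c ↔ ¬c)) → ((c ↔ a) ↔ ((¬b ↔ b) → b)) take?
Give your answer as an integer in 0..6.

¬c = ¬2 = 0
c ↔ ¬c = 2 ↔ 0 = 0
c ∨ (c ↔ ¬c) = 2 ∨ 0 = 2
c ↔ a = 2 ↔ 5 = 2
¬b = ¬2 = 0
¬b ↔ b = 0 ↔ 2 = 0
(¬b ↔ b) → b = 0 → 2 = 6
(c ↔ a) ↔ ((¬b ↔ b) → b) = 2 ↔ 6 = 2
(c ∨ (c ↔ ¬c)) → ((c ↔ a) ↔ ((¬b ↔ b) → b)) = 2 → 2 = 6

6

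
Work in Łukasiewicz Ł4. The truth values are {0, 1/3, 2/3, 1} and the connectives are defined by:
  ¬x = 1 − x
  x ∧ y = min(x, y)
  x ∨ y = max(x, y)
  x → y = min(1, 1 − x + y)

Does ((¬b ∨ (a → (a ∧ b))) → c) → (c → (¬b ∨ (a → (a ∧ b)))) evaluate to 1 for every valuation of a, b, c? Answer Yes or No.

No

Counterexample: take a = 2/3, b = 1/3, c = 1.
¬b = ¬1/3 = 2/3
a ∧ b = 2/3 ∧ 1/3 = 1/3
a → (a ∧ b) = 2/3 → 1/3 = 2/3
¬b ∨ (a → (a ∧ b)) = 2/3 ∨ 2/3 = 2/3
(¬b ∨ (a → (a ∧ b))) → c = 2/3 → 1 = 1
c → (¬b ∨ (a → (a ∧ b))) = 1 → 2/3 = 2/3
((¬b ∨ (a → (a ∧ b))) → c) → (c → (¬b ∨ (a → (a ∧ b)))) = 1 → 2/3 = 2/3
This gives 2/3 ≠ 1.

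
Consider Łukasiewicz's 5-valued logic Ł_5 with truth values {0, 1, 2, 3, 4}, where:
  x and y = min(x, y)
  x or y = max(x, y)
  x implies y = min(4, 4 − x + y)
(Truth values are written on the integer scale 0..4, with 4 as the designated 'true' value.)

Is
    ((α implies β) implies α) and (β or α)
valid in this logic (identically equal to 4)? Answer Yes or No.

Counterexample: take α = 0, β = 0.
α implies β = 0 implies 0 = 4
(α implies β) implies α = 4 implies 0 = 0
β or α = 0 or 0 = 0
((α implies β) implies α) and (β or α) = 0 and 0 = 0
This gives 0 ≠ 4.

No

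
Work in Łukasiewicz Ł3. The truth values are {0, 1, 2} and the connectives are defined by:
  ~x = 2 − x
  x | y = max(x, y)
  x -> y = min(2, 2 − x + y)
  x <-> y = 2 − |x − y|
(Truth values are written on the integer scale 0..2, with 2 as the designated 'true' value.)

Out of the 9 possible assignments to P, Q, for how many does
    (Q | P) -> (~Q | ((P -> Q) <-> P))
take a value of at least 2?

6

P = 0, Q = 0 ↦ 2  ≥
P = 0, Q = 1 ↦ 2  ≥
P = 0, Q = 2 ↦ 0  <
P = 1, Q = 0 ↦ 2  ≥
P = 1, Q = 1 ↦ 2  ≥
P = 1, Q = 2 ↦ 1  <
P = 2, Q = 0 ↦ 2  ≥
P = 2, Q = 1 ↦ 1  <
P = 2, Q = 2 ↦ 2  ≥
So 6 of the 9 assignments meet the threshold.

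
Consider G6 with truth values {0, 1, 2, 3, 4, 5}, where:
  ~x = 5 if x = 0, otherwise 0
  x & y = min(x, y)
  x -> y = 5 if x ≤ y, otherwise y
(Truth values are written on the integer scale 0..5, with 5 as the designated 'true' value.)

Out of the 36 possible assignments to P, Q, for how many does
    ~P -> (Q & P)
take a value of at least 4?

30

value 5: 30 assignments (counts)
value 0: 6 assignments
So 30 of the 36 assignments meet the threshold.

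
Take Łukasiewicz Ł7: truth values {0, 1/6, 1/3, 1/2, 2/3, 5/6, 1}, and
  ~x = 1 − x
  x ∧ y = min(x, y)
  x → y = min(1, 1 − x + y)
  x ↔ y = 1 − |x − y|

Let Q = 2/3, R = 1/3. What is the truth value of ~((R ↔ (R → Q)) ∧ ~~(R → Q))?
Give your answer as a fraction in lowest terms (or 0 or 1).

2/3

R → Q = 1/3 → 2/3 = 1
R ↔ (R → Q) = 1/3 ↔ 1 = 1/3
R → Q = 1/3 → 2/3 = 1
~(R → Q) = ~1 = 0
~~(R → Q) = ~0 = 1
(R ↔ (R → Q)) ∧ ~~(R → Q) = 1/3 ∧ 1 = 1/3
~((R ↔ (R → Q)) ∧ ~~(R → Q)) = ~1/3 = 2/3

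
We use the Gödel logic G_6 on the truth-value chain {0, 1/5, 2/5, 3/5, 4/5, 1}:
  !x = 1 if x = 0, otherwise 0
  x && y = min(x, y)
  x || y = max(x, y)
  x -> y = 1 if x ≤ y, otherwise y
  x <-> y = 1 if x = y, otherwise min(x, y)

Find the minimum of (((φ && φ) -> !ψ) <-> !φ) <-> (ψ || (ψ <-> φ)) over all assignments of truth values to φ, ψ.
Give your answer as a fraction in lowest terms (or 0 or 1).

Take φ = 0, ψ = 1/5:
φ && φ = 0 && 0 = 0
!ψ = !1/5 = 0
(φ && φ) -> !ψ = 0 -> 0 = 1
!φ = !0 = 1
((φ && φ) -> !ψ) <-> !φ = 1 <-> 1 = 1
ψ <-> φ = 1/5 <-> 0 = 0
ψ || (ψ <-> φ) = 1/5 || 0 = 1/5
(((φ && φ) -> !ψ) <-> !φ) <-> (ψ || (ψ <-> φ)) = 1 <-> 1/5 = 1/5
No assignment yields a value below 1/5, so this is the minimum.

1/5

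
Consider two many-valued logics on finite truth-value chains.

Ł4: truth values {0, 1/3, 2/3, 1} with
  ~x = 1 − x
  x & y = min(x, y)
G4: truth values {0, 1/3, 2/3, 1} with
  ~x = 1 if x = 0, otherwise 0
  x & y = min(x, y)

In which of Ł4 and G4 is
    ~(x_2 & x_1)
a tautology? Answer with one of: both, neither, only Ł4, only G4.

In Ł4: at x_1 = 1/3, x_2 = 1/3 the value is 2/3 — not a tautology.
In G4: at x_1 = 1/3, x_2 = 1/3 the value is 0 — not a tautology.

neither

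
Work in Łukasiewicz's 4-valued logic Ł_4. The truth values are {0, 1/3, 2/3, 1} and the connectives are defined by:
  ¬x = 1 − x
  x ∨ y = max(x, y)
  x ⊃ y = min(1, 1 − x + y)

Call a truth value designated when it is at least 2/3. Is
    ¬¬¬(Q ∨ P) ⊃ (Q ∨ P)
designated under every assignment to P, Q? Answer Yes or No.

Counterexample: take P = 0, Q = 0.
Q ∨ P = 0 ∨ 0 = 0
¬(Q ∨ P) = ¬0 = 1
¬¬(Q ∨ P) = ¬1 = 0
¬¬¬(Q ∨ P) = ¬0 = 1
¬¬¬(Q ∨ P) ⊃ (Q ∨ P) = 1 ⊃ 0 = 0
This gives 0, which is below 2/3.

No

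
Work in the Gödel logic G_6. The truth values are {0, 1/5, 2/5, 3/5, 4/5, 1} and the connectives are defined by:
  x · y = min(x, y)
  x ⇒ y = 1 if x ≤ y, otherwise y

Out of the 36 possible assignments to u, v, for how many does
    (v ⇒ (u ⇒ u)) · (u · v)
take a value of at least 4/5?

4

value 1: 1 assignment (counts)
value 4/5: 3 assignments (counts)
value 3/5: 5 assignments
value 2/5: 7 assignments
value 1/5: 9 assignments
value 0: 11 assignments
So 4 of the 36 assignments meet the threshold.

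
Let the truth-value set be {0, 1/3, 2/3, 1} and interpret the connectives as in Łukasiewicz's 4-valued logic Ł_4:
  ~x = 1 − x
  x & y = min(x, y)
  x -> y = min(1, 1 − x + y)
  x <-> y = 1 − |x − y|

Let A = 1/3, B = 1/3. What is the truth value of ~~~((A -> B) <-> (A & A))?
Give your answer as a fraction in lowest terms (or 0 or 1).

A -> B = 1/3 -> 1/3 = 1
A & A = 1/3 & 1/3 = 1/3
(A -> B) <-> (A & A) = 1 <-> 1/3 = 1/3
~((A -> B) <-> (A & A)) = ~1/3 = 2/3
~~((A -> B) <-> (A & A)) = ~2/3 = 1/3
~~~((A -> B) <-> (A & A)) = ~1/3 = 2/3

2/3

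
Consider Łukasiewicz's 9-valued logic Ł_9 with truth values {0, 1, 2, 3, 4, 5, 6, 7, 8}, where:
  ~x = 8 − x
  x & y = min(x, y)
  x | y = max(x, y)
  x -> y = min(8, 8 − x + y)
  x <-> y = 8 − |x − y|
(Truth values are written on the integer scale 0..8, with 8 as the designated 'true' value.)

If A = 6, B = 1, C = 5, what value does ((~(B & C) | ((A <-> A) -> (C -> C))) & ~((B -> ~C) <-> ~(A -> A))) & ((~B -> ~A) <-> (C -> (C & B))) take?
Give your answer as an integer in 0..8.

7

B & C = 1 & 5 = 1
~(B & C) = ~1 = 7
A <-> A = 6 <-> 6 = 8
C -> C = 5 -> 5 = 8
(A <-> A) -> (C -> C) = 8 -> 8 = 8
~(B & C) | ((A <-> A) -> (C -> C)) = 7 | 8 = 8
~C = ~5 = 3
B -> ~C = 1 -> 3 = 8
A -> A = 6 -> 6 = 8
~(A -> A) = ~8 = 0
(B -> ~C) <-> ~(A -> A) = 8 <-> 0 = 0
~((B -> ~C) <-> ~(A -> A)) = ~0 = 8
(~(B & C) | ((A <-> A) -> (C -> C))) & ~((B -> ~C) <-> ~(A -> A)) = 8 & 8 = 8
~B = ~1 = 7
~A = ~6 = 2
~B -> ~A = 7 -> 2 = 3
C & B = 5 & 1 = 1
C -> (C & B) = 5 -> 1 = 4
(~B -> ~A) <-> (C -> (C & B)) = 3 <-> 4 = 7
((~(B & C) | ((A <-> A) -> (C -> C))) & ~((B -> ~C) <-> ~(A -> A))) & ((~B -> ~A) <-> (C -> (C & B))) = 8 & 7 = 7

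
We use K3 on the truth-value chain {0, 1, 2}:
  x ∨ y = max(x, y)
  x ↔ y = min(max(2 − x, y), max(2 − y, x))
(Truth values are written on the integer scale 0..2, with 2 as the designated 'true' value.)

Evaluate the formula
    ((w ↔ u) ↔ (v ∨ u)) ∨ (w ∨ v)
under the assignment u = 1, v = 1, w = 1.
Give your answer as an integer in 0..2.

w ↔ u = 1 ↔ 1 = 1
v ∨ u = 1 ∨ 1 = 1
(w ↔ u) ↔ (v ∨ u) = 1 ↔ 1 = 1
w ∨ v = 1 ∨ 1 = 1
((w ↔ u) ↔ (v ∨ u)) ∨ (w ∨ v) = 1 ∨ 1 = 1

1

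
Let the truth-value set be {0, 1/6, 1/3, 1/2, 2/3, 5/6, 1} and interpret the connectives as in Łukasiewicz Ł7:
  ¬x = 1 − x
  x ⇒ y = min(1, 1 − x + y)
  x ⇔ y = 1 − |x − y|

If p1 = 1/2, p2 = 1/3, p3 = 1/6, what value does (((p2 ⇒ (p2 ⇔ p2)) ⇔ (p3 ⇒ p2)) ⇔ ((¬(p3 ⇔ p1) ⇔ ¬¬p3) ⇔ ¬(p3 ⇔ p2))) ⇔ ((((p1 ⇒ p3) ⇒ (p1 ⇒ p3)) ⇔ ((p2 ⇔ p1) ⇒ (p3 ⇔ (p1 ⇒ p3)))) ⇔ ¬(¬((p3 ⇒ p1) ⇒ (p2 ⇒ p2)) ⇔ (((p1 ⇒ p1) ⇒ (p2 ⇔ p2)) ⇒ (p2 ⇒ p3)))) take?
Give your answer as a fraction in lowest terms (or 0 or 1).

1/2

p2 ⇔ p2 = 1/3 ⇔ 1/3 = 1
p2 ⇒ (p2 ⇔ p2) = 1/3 ⇒ 1 = 1
p3 ⇒ p2 = 1/6 ⇒ 1/3 = 1
(p2 ⇒ (p2 ⇔ p2)) ⇔ (p3 ⇒ p2) = 1 ⇔ 1 = 1
p3 ⇔ p1 = 1/6 ⇔ 1/2 = 2/3
¬(p3 ⇔ p1) = ¬2/3 = 1/3
¬p3 = ¬1/6 = 5/6
¬¬p3 = ¬5/6 = 1/6
¬(p3 ⇔ p1) ⇔ ¬¬p3 = 1/3 ⇔ 1/6 = 5/6
p3 ⇔ p2 = 1/6 ⇔ 1/3 = 5/6
¬(p3 ⇔ p2) = ¬5/6 = 1/6
(¬(p3 ⇔ p1) ⇔ ¬¬p3) ⇔ ¬(p3 ⇔ p2) = 5/6 ⇔ 1/6 = 1/3
((p2 ⇒ (p2 ⇔ p2)) ⇔ (p3 ⇒ p2)) ⇔ ((¬(p3 ⇔ p1) ⇔ ¬¬p3) ⇔ ¬(p3 ⇔ p2)) = 1 ⇔ 1/3 = 1/3
p1 ⇒ p3 = 1/2 ⇒ 1/6 = 2/3
p1 ⇒ p3 = 1/2 ⇒ 1/6 = 2/3
(p1 ⇒ p3) ⇒ (p1 ⇒ p3) = 2/3 ⇒ 2/3 = 1
p2 ⇔ p1 = 1/3 ⇔ 1/2 = 5/6
p1 ⇒ p3 = 1/2 ⇒ 1/6 = 2/3
p3 ⇔ (p1 ⇒ p3) = 1/6 ⇔ 2/3 = 1/2
(p2 ⇔ p1) ⇒ (p3 ⇔ (p1 ⇒ p3)) = 5/6 ⇒ 1/2 = 2/3
((p1 ⇒ p3) ⇒ (p1 ⇒ p3)) ⇔ ((p2 ⇔ p1) ⇒ (p3 ⇔ (p1 ⇒ p3))) = 1 ⇔ 2/3 = 2/3
p3 ⇒ p1 = 1/6 ⇒ 1/2 = 1
p2 ⇒ p2 = 1/3 ⇒ 1/3 = 1
(p3 ⇒ p1) ⇒ (p2 ⇒ p2) = 1 ⇒ 1 = 1
¬((p3 ⇒ p1) ⇒ (p2 ⇒ p2)) = ¬1 = 0
p1 ⇒ p1 = 1/2 ⇒ 1/2 = 1
p2 ⇔ p2 = 1/3 ⇔ 1/3 = 1
(p1 ⇒ p1) ⇒ (p2 ⇔ p2) = 1 ⇒ 1 = 1
p2 ⇒ p3 = 1/3 ⇒ 1/6 = 5/6
((p1 ⇒ p1) ⇒ (p2 ⇔ p2)) ⇒ (p2 ⇒ p3) = 1 ⇒ 5/6 = 5/6
¬((p3 ⇒ p1) ⇒ (p2 ⇒ p2)) ⇔ (((p1 ⇒ p1) ⇒ (p2 ⇔ p2)) ⇒ (p2 ⇒ p3)) = 0 ⇔ 5/6 = 1/6
¬(¬((p3 ⇒ p1) ⇒ (p2 ⇒ p2)) ⇔ (((p1 ⇒ p1) ⇒ (p2 ⇔ p2)) ⇒ (p2 ⇒ p3))) = ¬1/6 = 5/6
(((p1 ⇒ p3) ⇒ (p1 ⇒ p3)) ⇔ ((p2 ⇔ p1) ⇒ (p3 ⇔ (p1 ⇒ p3)))) ⇔ ¬(¬((p3 ⇒ p1) ⇒ (p2 ⇒ p2)) ⇔ (((p1 ⇒ p1) ⇒ (p2 ⇔ p2)) ⇒ (p2 ⇒ p3))) = 2/3 ⇔ 5/6 = 5/6
(((p2 ⇒ (p2 ⇔ p2)) ⇔ (p3 ⇒ p2)) ⇔ ((¬(p3 ⇔ p1) ⇔ ¬¬p3) ⇔ ¬(p3 ⇔ p2))) ⇔ ((((p1 ⇒ p3) ⇒ (p1 ⇒ p3)) ⇔ ((p2 ⇔ p1) ⇒ (p3 ⇔ (p1 ⇒ p3)))) ⇔ ¬(¬((p3 ⇒ p1) ⇒ (p2 ⇒ p2)) ⇔ (((p1 ⇒ p1) ⇒ (p2 ⇔ p2)) ⇒ (p2 ⇒ p3)))) = 1/3 ⇔ 5/6 = 1/2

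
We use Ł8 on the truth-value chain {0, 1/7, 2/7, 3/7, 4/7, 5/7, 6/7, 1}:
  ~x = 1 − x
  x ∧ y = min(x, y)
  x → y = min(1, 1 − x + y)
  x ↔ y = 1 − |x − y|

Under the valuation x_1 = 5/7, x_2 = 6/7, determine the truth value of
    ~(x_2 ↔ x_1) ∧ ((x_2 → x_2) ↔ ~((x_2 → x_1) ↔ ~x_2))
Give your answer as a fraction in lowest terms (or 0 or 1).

1/7

x_2 ↔ x_1 = 6/7 ↔ 5/7 = 6/7
~(x_2 ↔ x_1) = ~6/7 = 1/7
x_2 → x_2 = 6/7 → 6/7 = 1
x_2 → x_1 = 6/7 → 5/7 = 6/7
~x_2 = ~6/7 = 1/7
(x_2 → x_1) ↔ ~x_2 = 6/7 ↔ 1/7 = 2/7
~((x_2 → x_1) ↔ ~x_2) = ~2/7 = 5/7
(x_2 → x_2) ↔ ~((x_2 → x_1) ↔ ~x_2) = 1 ↔ 5/7 = 5/7
~(x_2 ↔ x_1) ∧ ((x_2 → x_2) ↔ ~((x_2 → x_1) ↔ ~x_2)) = 1/7 ∧ 5/7 = 1/7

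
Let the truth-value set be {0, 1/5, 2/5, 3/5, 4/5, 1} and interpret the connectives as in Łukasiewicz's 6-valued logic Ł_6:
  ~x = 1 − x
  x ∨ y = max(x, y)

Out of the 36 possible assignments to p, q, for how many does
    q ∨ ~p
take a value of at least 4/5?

20

value 1: 11 assignments (counts)
value 4/5: 9 assignments (counts)
value 3/5: 7 assignments
value 2/5: 5 assignments
value 1/5: 3 assignments
value 0: 1 assignment
So 20 of the 36 assignments meet the threshold.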